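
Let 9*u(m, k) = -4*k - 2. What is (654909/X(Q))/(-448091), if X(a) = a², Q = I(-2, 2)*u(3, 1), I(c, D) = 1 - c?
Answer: -654909/1792364 ≈ -0.36539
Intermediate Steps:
u(m, k) = -2/9 - 4*k/9 (u(m, k) = (-4*k - 2)/9 = (-2 - 4*k)/9 = -2/9 - 4*k/9)
Q = -2 (Q = (1 - 1*(-2))*(-2/9 - 4/9*1) = (1 + 2)*(-2/9 - 4/9) = 3*(-⅔) = -2)
(654909/X(Q))/(-448091) = (654909/((-2)²))/(-448091) = (654909/4)*(-1/448091) = -654909/1792364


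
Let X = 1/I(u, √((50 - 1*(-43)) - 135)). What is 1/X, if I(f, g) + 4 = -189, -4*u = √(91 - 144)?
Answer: -193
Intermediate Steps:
u = -I*√53/4 (u = -√(91 - 144)/4 = -I*√53/4 ≈ -1.82*I)
I(f, g) = -193 (I(f, g) = -4 - 189 = -193)
X = -1/193 (X = 1/(-193) = -1/193 ≈ -0.0051813)
1/X = 1/(-1/193) = -193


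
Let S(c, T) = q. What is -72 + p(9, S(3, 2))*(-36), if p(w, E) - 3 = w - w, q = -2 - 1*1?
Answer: -180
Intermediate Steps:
q = -3 (q = -2 - 1 = -3)
S(c, T) = -3
p(w, E) = 3 (p(w, E) = 3 + (w - w) = 3 + 0 = 3)
-72 + p(9, S(3, 2))*(-36) = -72 + 3*(-36) = -72 - 108 = -180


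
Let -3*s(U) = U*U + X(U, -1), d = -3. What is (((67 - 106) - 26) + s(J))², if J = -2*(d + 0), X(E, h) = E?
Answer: 6241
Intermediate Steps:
J = 6 (J = -2*(-3 + 0) = -2*(-3) = 6)
s(U) = -U/3 - U²/3 (s(U) = -(U*U + U)/3 = -(U² + U)/3 = -(U + U²)/3 = -U/3 - U²/3)
(((67 - 106) - 26) + s(J))² = (((67 - 106) - 26) + (⅓)*6*(-1 - 1*6))² = ((-39 - 26) + (⅓)*6*(-1 - 6))² = (-65 + (⅓)*6*(-7))² = (-65 - 14)² = (-79)² = 6241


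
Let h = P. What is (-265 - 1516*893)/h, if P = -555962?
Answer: 1354053/555962 ≈ 2.4355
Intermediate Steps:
h = -555962
(-265 - 1516*893)/h = (-265 - 1516*893)/(-555962) = (-265 - 1353788)*(-1/555962) = -1354053*(-1/555962) = 1354053/555962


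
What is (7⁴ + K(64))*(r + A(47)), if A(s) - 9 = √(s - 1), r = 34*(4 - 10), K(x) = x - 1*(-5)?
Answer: -481650 + 2470*√46 ≈ -4.6490e+5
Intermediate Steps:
K(x) = 5 + x (K(x) = x + 5 = 5 + x)
r = -204 (r = 34*(-6) = -204)
A(s) = 9 + √(-1 + s) (A(s) = 9 + √(s - 1) = 9 + √(-1 + s))
(7⁴ + K(64))*(r + A(47)) = (7⁴ + (5 + 64))*(-204 + (9 + √(-1 + 47))) = (2401 + 69)*(-204 + (9 + √46)) = 2470*(-195 + √46) = -481650 + 2470*√46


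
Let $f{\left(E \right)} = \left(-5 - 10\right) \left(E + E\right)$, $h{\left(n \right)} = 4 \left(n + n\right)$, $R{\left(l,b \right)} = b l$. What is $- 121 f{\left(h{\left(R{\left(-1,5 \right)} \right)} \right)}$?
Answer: $-145200$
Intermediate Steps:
$h{\left(n \right)} = 8 n$ ($h{\left(n \right)} = 4 \cdot 2 n = 8 n$)
$f{\left(E \right)} = - 30 E$ ($f{\left(E \right)} = - 15 \cdot 2 E = - 30 E$)
$- 121 f{\left(h{\left(R{\left(-1,5 \right)} \right)} \right)} = - 121 \left(- 30 \cdot 8 \cdot 5 \left(-1\right)\right) = - 121 \left(- 30 \cdot 8 \left(-5\right)\right) = - 121 \left(\left(-30\right) \left(-40\right)\right) = \left(-121\right) 1200 = -145200$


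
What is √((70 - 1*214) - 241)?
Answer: I*√385 ≈ 19.621*I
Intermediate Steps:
√((70 - 1*214) - 241) = √((70 - 214) - 241) = √(-144 - 241) = √(-385) = I*√385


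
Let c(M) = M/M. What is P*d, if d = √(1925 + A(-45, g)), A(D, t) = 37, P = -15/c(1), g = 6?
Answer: -45*√218 ≈ -664.42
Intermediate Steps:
c(M) = 1
P = -15 (P = -15/1 = -15*1 = -15)
d = 3*√218 (d = √(1925 + 37) = √1962 = 3*√218 ≈ 44.294)
P*d = -45*√218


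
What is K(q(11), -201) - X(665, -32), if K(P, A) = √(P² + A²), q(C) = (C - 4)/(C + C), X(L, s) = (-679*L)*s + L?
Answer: -14449785 + √19554133/22 ≈ -1.4450e+7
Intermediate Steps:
X(L, s) = L - 679*L*s (X(L, s) = -679*L*s + L = L - 679*L*s)
q(C) = (-4 + C)/(2*C) (q(C) = (-4 + C)/((2*C)) = (-4 + C)*(1/(2*C)) = (-4 + C)/(2*C))
K(P, A) = √(A² + P²)
K(q(11), -201) - X(665, -32) = √((-201)² + ((½)*(-4 + 11)/11)²) - 665*(1 - 679*(-32)) = √(40401 + ((½)*(1/11)*7)²) - 665*(1 + 21728) = √(40401 + (7/22)²) - 665*21729 = √(40401 + 49/484) - 1*14449785 = √(19554133/484) - 14449785 = √19554133/22 - 14449785 = -14449785 + √19554133/22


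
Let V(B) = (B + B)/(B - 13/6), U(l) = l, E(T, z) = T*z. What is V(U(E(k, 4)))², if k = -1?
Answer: 2304/1369 ≈ 1.6830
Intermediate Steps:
V(B) = 2*B/(-13/6 + B) (V(B) = (2*B)/(B - 13*⅙) = (2*B)/(B - 13/6) = (2*B)/(-13/6 + B) = 2*B/(-13/6 + B))
V(U(E(k, 4)))² = (12*(-1*4)/(-13 + 6*(-1*4)))² = (12*(-4)/(-13 + 6*(-4)))² = (12*(-4)/(-13 - 24))² = (12*(-4)/(-37))² = (12*(-4)*(-1/37))² = (48/37)² = 2304/1369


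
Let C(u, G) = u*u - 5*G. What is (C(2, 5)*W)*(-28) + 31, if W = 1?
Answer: 619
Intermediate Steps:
C(u, G) = u² - 5*G
(C(2, 5)*W)*(-28) + 31 = ((2² - 5*5)*1)*(-28) + 31 = ((4 - 25)*1)*(-28) + 31 = -21*1*(-28) + 31 = -21*(-28) + 31 = 588 + 31 = 619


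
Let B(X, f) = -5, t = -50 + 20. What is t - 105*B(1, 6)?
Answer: 495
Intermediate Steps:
t = -30
t - 105*B(1, 6) = -30 - 105*(-5) = -30 + 525 = 495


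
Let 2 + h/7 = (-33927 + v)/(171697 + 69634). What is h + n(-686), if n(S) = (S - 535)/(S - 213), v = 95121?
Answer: -2357632973/216956569 ≈ -10.867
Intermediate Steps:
n(S) = (-535 + S)/(-213 + S)
h = -2950276/241331 (h = -14 + 7*((-33927 + 95121)/(171697 + 69634)) = -14 + 7*(61194/241331) = -14 + 428358/241331 = -2950276/241331 ≈ -12.225)
h + n(-686) = -2950276/241331 + (-535 - 686)/(-213 - 686) = -2950276/241331 - 1221/(-899) = -2950276/241331 - 1/899*(-1221) = -2950276/241331 + 1221/899 = -2357632973/216956569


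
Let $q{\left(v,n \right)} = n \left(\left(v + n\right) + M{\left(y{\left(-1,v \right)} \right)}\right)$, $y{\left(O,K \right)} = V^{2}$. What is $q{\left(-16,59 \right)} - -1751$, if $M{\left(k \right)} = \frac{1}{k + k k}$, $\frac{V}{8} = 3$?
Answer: $\frac{1425125435}{332352} \approx 4288.0$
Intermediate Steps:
$V = 24$ ($V = 8 \cdot 3 = 24$)
$y{\left(O,K \right)} = 576$ ($y{\left(O,K \right)} = 24^{2} = 576$)
$M{\left(k \right)} = \frac{1}{k + k^{2}}$
$q{\left(v,n \right)} = n \left(\frac{1}{332352} + n + v\right)$ ($q{\left(v,n \right)} = n \left(\left(v + n\right) + \frac{1}{576 \left(1 + 576\right)}\right) = n \left(\left(n + v\right) + \frac{1}{576 \cdot 577}\right) = n \left(\left(n + v\right) + \frac{1}{576} \cdot \frac{1}{577}\right) = n \left(\left(n + v\right) + \frac{1}{332352}\right) = n \left(\frac{1}{332352} + n + v\right)$)
$q{\left(-16,59 \right)} - -1751 = 59 \left(\frac{1}{332352} + 59 - 16\right) - -1751 = 59 \cdot \frac{14291137}{332352} + 1751 = \frac{843177083}{332352} + 1751 = \frac{1425125435}{332352}$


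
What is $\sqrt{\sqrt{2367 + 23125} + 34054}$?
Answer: $\sqrt{34054 + 2 \sqrt{6373}} \approx 184.97$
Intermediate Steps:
$\sqrt{\sqrt{2367 + 23125} + 34054} = \sqrt{\sqrt{25492} + 34054} = \sqrt{2 \sqrt{6373} + 34054} = \sqrt{34054 + 2 \sqrt{6373}}$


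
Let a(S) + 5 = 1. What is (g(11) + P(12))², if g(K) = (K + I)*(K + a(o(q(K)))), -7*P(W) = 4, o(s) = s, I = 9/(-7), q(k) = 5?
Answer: 222784/49 ≈ 4546.6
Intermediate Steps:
I = -9/7 (I = 9*(-⅐) = -9/7 ≈ -1.2857)
P(W) = -4/7 (P(W) = -⅐*4 = -4/7)
a(S) = -4 (a(S) = -5 + 1 = -4)
g(K) = (-4 + K)*(-9/7 + K) (g(K) = (K - 9/7)*(K - 4) = (-9/7 + K)*(-4 + K) = (-4 + K)*(-9/7 + K))
(g(11) + P(12))² = ((36/7 + 11² - 37/7*11) - 4/7)² = ((36/7 + 121 - 407/7) - 4/7)² = (68 - 4/7)² = (472/7)² = 222784/49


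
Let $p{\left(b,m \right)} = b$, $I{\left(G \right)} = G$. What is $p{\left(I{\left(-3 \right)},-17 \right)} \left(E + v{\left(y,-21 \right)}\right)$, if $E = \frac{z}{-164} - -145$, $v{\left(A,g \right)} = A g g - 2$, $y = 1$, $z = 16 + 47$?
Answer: $- \frac{287139}{164} \approx -1750.8$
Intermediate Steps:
$z = 63$
$v{\left(A,g \right)} = -2 + A g^{2}$ ($v{\left(A,g \right)} = A g^{2} - 2 = -2 + A g^{2}$)
$E = \frac{23717}{164}$ ($E = \frac{63}{-164} - -145 = 63 \left(- \frac{1}{164}\right) + 145 = - \frac{63}{164} + 145 = \frac{23717}{164} \approx 144.62$)
$p{\left(I{\left(-3 \right)},-17 \right)} \left(E + v{\left(y,-21 \right)}\right) = - 3 \left(\frac{23717}{164} - \left(2 - \left(-21\right)^{2}\right)\right) = - 3 \left(\frac{23717}{164} + \left(-2 + 1 \cdot 441\right)\right) = - 3 \left(\frac{23717}{164} + \left(-2 + 441\right)\right) = - 3 \left(\frac{23717}{164} + 439\right) = \left(-3\right) \frac{95713}{164} = - \frac{287139}{164}$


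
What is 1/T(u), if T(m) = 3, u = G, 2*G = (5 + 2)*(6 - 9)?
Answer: ⅓ ≈ 0.33333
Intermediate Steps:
G = -21/2 (G = ((5 + 2)*(6 - 9))/2 = (7*(-3))/2 = (½)*(-21) = -21/2 ≈ -10.500)
u = -21/2 ≈ -10.500
1/T(u) = 1/3 = ⅓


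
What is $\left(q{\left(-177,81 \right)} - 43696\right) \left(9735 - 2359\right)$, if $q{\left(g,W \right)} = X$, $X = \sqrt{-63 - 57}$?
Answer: $-322301696 + 14752 i \sqrt{30} \approx -3.223 \cdot 10^{8} + 80800.0 i$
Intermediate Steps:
$X = 2 i \sqrt{30}$ ($X = \sqrt{-120} = 2 i \sqrt{30} \approx 10.954 i$)
$q{\left(g,W \right)} = 2 i \sqrt{30}$
$\left(q{\left(-177,81 \right)} - 43696\right) \left(9735 - 2359\right) = \left(2 i \sqrt{30} - 43696\right) \left(9735 - 2359\right) = \left(-43696 + 2 i \sqrt{30}\right) 7376 = -322301696 + 14752 i \sqrt{30}$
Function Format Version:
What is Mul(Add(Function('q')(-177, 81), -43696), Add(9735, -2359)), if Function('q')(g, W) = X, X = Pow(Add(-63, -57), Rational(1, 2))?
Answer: Add(-322301696, Mul(14752, I, Pow(30, Rational(1, 2)))) ≈ Add(-3.2230e+8, Mul(80800., I))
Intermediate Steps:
X = Mul(2, I, Pow(30, Rational(1, 2))) (X = Pow(-120, Rational(1, 2)) = Mul(2, I, Pow(30, Rational(1, 2))) ≈ Mul(10.954, I))
Function('q')(g, W) = Mul(2, I, Pow(30, Rational(1, 2)))
Mul(Add(Function('q')(-177, 81), -43696), Add(9735, -2359)) = Mul(Add(Mul(2, I, Pow(30, Rational(1, 2))), -43696), Add(9735, -2359)) = Mul(Add(-43696, Mul(2, I, Pow(30, Rational(1, 2)))), 7376) = Add(-322301696, Mul(14752, I, Pow(30, Rational(1, 2))))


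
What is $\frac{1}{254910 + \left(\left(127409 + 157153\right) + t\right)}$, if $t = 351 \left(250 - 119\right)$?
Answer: $\frac{1}{585453} \approx 1.7081 \cdot 10^{-6}$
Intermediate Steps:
$t = 45981$ ($t = 351 \cdot 131 = 45981$)
$\frac{1}{254910 + \left(\left(127409 + 157153\right) + t\right)} = \frac{1}{254910 + \left(\left(127409 + 157153\right) + 45981\right)} = \frac{1}{254910 + \left(284562 + 45981\right)} = \frac{1}{254910 + 330543} = \frac{1}{585453}$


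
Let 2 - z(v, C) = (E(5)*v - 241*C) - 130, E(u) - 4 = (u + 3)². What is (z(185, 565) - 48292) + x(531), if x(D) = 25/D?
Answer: 40050700/531 ≈ 75425.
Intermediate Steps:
E(u) = 4 + (3 + u)² (E(u) = 4 + (u + 3)² = 4 + (3 + u)²)
z(v, C) = 132 - 68*v + 241*C (z(v, C) = 2 - (((4 + (3 + 5)²)*v - 241*C) - 130) = 2 - (((4 + 8²)*v - 241*C) - 130) = 2 - (((4 + 64)*v - 241*C) - 130) = 2 - ((68*v - 241*C) - 130) = 2 - ((-241*C + 68*v) - 130) = 2 - (-130 - 241*C + 68*v) = 2 + (130 - 68*v + 241*C) = 132 - 68*v + 241*C)
(z(185, 565) - 48292) + x(531) = ((132 - 68*185 + 241*565) - 48292) + 25/531 = ((132 - 12580 + 136165) - 48292) + 25*(1/531) = (123717 - 48292) + 25/531 = 75425 + 25/531 = 40050700/531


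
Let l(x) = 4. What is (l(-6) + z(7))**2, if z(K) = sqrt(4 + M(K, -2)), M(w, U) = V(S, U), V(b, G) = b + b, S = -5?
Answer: (4 + I*sqrt(6))**2 ≈ 10.0 + 19.596*I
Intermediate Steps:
V(b, G) = 2*b
M(w, U) = -10 (M(w, U) = 2*(-5) = -10)
z(K) = I*sqrt(6) (z(K) = sqrt(4 - 10) = sqrt(-6) = I*sqrt(6))
(l(-6) + z(7))**2 = (4 + I*sqrt(6))**2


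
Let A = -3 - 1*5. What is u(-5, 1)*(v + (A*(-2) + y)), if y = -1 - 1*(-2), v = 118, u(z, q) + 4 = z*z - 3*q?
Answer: 2430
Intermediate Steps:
u(z, q) = -4 + z² - 3*q (u(z, q) = -4 + (z*z - 3*q) = -4 + (z² - 3*q) = -4 + z² - 3*q)
y = 1 (y = -1 + 2 = 1)
A = -8 (A = -3 - 5 = -8)
u(-5, 1)*(v + (A*(-2) + y)) = (-4 + (-5)² - 3*1)*(118 + (-8*(-2) + 1)) = (-4 + 25 - 3)*(118 + (16 + 1)) = 18*(118 + 17) = 18*135 = 2430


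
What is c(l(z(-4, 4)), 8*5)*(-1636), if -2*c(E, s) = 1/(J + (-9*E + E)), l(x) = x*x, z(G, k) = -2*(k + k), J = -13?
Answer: -818/2061 ≈ -0.39689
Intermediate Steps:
z(G, k) = -4*k
l(x) = x²
c(E, s) = -1/(2*(-13 - 8*E)) (c(E, s) = -1/(2*(-13 + (-9*E + E))) = -1/(2*(-13 - 8*E)))
c(l(z(-4, 4)), 8*5)*(-1636) = (1/(2*(13 + 8*(-4*4)²)))*(-1636) = (1/(2*(13 + 8*(-16)²)))*(-1636) = (1/(2*(13 + 8*256)))*(-1636) = (1/(2*(13 + 2048)))*(-1636) = ((½)/2061)*(-1636) = ((½)*(1/2061))*(-1636) = (1/4122)*(-1636) = -818/2061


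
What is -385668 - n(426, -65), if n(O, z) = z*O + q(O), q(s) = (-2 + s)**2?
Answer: -537754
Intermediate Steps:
n(O, z) = (-2 + O)**2 + O*z (n(O, z) = z*O + (-2 + O)**2 = O*z + (-2 + O)**2 = (-2 + O)**2 + O*z)
-385668 - n(426, -65) = -385668 - ((-2 + 426)**2 + 426*(-65)) = -385668 - (424**2 - 27690) = -385668 - (179776 - 27690) = -385668 - 1*152086 = -385668 - 152086 = -537754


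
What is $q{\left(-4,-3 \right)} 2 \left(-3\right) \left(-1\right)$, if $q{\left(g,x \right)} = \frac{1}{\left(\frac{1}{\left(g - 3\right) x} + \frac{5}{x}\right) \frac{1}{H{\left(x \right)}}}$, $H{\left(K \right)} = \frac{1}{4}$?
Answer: $- \frac{63}{68} \approx -0.92647$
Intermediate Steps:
$H{\left(K \right)} = \frac{1}{4}$
$q{\left(g,x \right)} = \frac{1}{\frac{20}{x} + \frac{4}{x \left(-3 + g\right)}}$ ($q{\left(g,x \right)} = \frac{1}{\left(\frac{1}{\left(g - 3\right) x} + \frac{5}{x}\right) \frac{1}{\frac{1}{4}}} = \frac{1}{\left(\frac{1}{\left(-3 + g\right) x} + \frac{5}{x}\right) 4} = \frac{1}{\left(\frac{1}{x \left(-3 + g\right)} + \frac{5}{x}\right) 4} = \frac{1}{\left(\frac{5}{x} + \frac{1}{x \left(-3 + g\right)}\right) 4} = \frac{1}{\frac{20}{x} + \frac{4}{x \left(-3 + g\right)}}$)
$q{\left(-4,-3 \right)} 2 \left(-3\right) \left(-1\right) = \frac{1}{4} \left(-3\right) \frac{1}{-14 + 5 \left(-4\right)} \left(-3 - 4\right) 2 \left(-3\right) \left(-1\right) = \frac{1}{4} \left(-3\right) \frac{1}{-14 - 20} \left(-7\right) \left(-6\right) \left(-1\right) = \frac{1}{4} \left(-3\right) \frac{1}{-34} \left(-7\right) \left(-6\right) \left(-1\right) = \frac{1}{4} \left(-3\right) \left(- \frac{1}{34}\right) \left(-7\right) \left(-6\right) \left(-1\right) = \left(- \frac{21}{136}\right) \left(-6\right) \left(-1\right) = \frac{63}{68} \left(-1\right) = - \frac{63}{68}$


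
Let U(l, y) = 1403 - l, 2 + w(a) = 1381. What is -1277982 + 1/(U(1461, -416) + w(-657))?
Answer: -1688214221/1321 ≈ -1.2780e+6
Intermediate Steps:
w(a) = 1379 (w(a) = -2 + 1381 = 1379)
-1277982 + 1/(U(1461, -416) + w(-657)) = -1277982 + 1/((1403 - 1*1461) + 1379) = -1277982 + 1/((1403 - 1461) + 1379) = -1277982 + 1/(-58 + 1379) = -1277982 + 1/1321 = -1688214221/1321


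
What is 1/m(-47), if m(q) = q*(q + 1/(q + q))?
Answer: 2/4419 ≈ 0.00045259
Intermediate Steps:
m(q) = q*(q + 1/(2*q))
1/m(-47) = 1/(1/2 + (-47)**2) = 1/(1/2 + 2209) = 1/(4419/2) = 2/4419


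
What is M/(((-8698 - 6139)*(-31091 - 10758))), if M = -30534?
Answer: -30534/620913613 ≈ -4.9176e-5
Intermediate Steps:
M/(((-8698 - 6139)*(-31091 - 10758))) = -30534*1/((-31091 - 10758)*(-8698 - 6139)) = -30534/((-14837*(-41849))) = -30534/620913613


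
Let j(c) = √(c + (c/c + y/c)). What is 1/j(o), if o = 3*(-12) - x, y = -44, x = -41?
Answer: -I*√70/14 ≈ -0.59761*I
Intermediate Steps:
o = 5 (o = 3*(-12) - 1*(-41) = -36 + 41 = 5)
j(c) = √(1 + c - 44/c) (j(c) = √(c + (c/c - 44/c)) = √(c + (1 - 44/c)) = √(1 + c - 44/c))
1/j(o) = 1/(√(1 + 5 - 44/5)) = 1/(√(-14/5)) = 1/(I*√70/5) = -I*√70/14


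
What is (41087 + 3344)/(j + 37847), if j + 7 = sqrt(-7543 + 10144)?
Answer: 44431/37891 ≈ 1.1726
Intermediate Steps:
j = 44 (j = -7 + sqrt(-7543 + 10144) = -7 + sqrt(2601) = -7 + 51 = 44)
(41087 + 3344)/(j + 37847) = (41087 + 3344)/(44 + 37847) = 44431/37891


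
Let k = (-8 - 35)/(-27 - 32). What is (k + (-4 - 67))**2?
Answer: 17189316/3481 ≈ 4938.0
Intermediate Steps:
k = 43/59 (k = -43/(-59) = -43*(-1/59) = 43/59 ≈ 0.72881)
(k + (-4 - 67))**2 = (43/59 + (-4 - 67))**2 = (43/59 - 71)**2 = (-4146/59)**2 = 17189316/3481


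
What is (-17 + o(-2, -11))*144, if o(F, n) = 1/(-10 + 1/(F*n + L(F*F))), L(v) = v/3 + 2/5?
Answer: -8729424/3545 ≈ -2462.5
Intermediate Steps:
L(v) = ⅖ + v/3 (L(v) = v*(⅓) + 2*(⅕) = v/3 + ⅖ = ⅖ + v/3)
o(F, n) = 1/(-10 + 1/(⅖ + F²/3 + F*n)) (o(F, n) = 1/(-10 + 1/(F*n + (⅖ + (F*F)/3))) = 1/(-10 + 1/(F*n + (⅖ + F²/3))) = 1/(-10 + 1/(⅖ + F²/3 + F*n)))
(-17 + o(-2, -11))*144 = (-17 + (-6 - 5*(-2)² - 15*(-2)*(-11))/(5*(9 + 10*(-2)² + 30*(-2)*(-11))))*144 = (-17 + (-6 - 5*4 - 330)/(5*(9 + 10*4 + 660)))*144 = (-17 + (-6 - 20 - 330)/(5*(9 + 40 + 660)))*144 = (-17 + (⅕)*(-356)/709)*144 = (-17 + (⅕)*(1/709)*(-356))*144 = (-17 - 356/3545)*144 = -60621/3545*144 = -8729424/3545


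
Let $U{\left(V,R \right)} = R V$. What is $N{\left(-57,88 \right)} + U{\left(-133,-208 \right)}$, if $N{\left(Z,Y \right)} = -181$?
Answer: $27483$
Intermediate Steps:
$N{\left(-57,88 \right)} + U{\left(-133,-208 \right)} = -181 - -27664 = -181 + 27664 = 27483$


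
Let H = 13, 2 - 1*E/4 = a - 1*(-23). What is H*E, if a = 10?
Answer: -1612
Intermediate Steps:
E = -124 (E = 8 - 4*(10 - 1*(-23)) = 8 - 4*(10 + 23) = 8 - 4*33 = 8 - 132 = -124)
H*E = 13*(-124) = -1612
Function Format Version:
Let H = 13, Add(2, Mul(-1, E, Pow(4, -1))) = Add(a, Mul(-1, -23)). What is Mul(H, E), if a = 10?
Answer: -1612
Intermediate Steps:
E = -124 (E = Add(8, Mul(-4, Add(10, Mul(-1, -23)))) = Add(8, Mul(-4, Add(10, 23))) = Add(8, Mul(-4, 33)) = Add(8, -132) = -124)
Mul(H, E) = Mul(13, -124) = -1612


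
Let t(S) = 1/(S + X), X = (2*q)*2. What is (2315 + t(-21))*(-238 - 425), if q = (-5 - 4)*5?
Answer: -102834394/67 ≈ -1.5348e+6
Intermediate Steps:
q = -45 (q = -9*5 = -45)
X = -180 (X = (2*(-45))*2 = -90*2 = -180)
t(S) = 1/(-180 + S) (t(S) = 1/(S - 180) = 1/(-180 + S))
(2315 + t(-21))*(-238 - 425) = (2315 + 1/(-180 - 21))*(-238 - 425) = (2315 + 1/(-201))*(-663) = (2315 - 1/201)*(-663) = (465314/201)*(-663) = -102834394/67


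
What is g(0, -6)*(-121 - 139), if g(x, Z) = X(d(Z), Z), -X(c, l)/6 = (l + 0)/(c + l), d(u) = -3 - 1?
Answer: 936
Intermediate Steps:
d(u) = -4
X(c, l) = -6*l/(c + l) (X(c, l) = -6*(l + 0)/(c + l) = -6*l/(c + l))
g(x, Z) = -6*Z/(-4 + Z)
g(0, -6)*(-121 - 139) = (-6*(-6)/(-4 - 6))*(-121 - 139) = -6*(-6)/(-10)*(-260) = -6*(-6)*(-⅒)*(-260) = -18/5*(-260) = 936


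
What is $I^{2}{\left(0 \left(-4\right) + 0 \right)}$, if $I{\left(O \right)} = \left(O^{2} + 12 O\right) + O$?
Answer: $0$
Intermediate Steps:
$I{\left(O \right)} = O^{2} + 13 O$
$I^{2}{\left(0 \left(-4\right) + 0 \right)} = \left(\left(0 \left(-4\right) + 0\right) \left(13 + \left(0 \left(-4\right) + 0\right)\right)\right)^{2} = \left(\left(0 + 0\right) \left(13 + \left(0 + 0\right)\right)\right)^{2} = \left(0 \left(13 + 0\right)\right)^{2} = \left(0 \cdot 13\right)^{2} = 0^{2} = 0$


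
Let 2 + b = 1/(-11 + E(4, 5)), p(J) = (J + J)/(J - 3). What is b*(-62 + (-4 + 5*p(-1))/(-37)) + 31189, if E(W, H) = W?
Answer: 2317811/74 ≈ 31322.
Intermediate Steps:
p(J) = 2*J/(-3 + J) (p(J) = (2*J)/(-3 + J) = 2*J/(-3 + J))
b = -15/7 (b = -2 + 1/(-11 + 4) = -2 + 1/(-7) = -2 - ⅐ = -15/7 ≈ -2.1429)
b*(-62 + (-4 + 5*p(-1))/(-37)) + 31189 = -15*(-62 + (-4 + 5*(2*(-1)/(-3 - 1)))/(-37))/7 + 31189 = -15*(-62 + (-4 + 5*(2*(-1)/(-4)))*(-1/37))/7 + 31189 = -15*(-62 + (-4 + 5*(2*(-1)*(-¼)))*(-1/37))/7 + 31189 = -15*(-62 + (-4 + 5*(½))*(-1/37))/7 + 31189 = -15*(-62 + (-4 + 5/2)*(-1/37))/7 + 31189 = -15*(-62 - 3/2*(-1/37))/7 + 31189 = -15*(-62 + 3/74)/7 + 31189 = -15/7*(-4585/74) + 31189 = 9825/74 + 31189 = 2317811/74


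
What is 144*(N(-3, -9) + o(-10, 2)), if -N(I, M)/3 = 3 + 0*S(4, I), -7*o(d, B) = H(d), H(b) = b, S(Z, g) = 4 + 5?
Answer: -7632/7 ≈ -1090.3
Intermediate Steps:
S(Z, g) = 9
o(d, B) = -d/7
N(I, M) = -9 (N(I, M) = -3*(3 + 0*9) = -3*(3 + 0) = -3*3 = -9)
144*(N(-3, -9) + o(-10, 2)) = 144*(-9 - ⅐*(-10)) = 144*(-9 + 10/7) = 144*(-53/7) = -7632/7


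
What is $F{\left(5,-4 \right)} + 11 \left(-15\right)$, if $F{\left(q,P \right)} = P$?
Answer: $-169$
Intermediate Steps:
$F{\left(5,-4 \right)} + 11 \left(-15\right) = -4 + 11 \left(-15\right) = -4 - 165 = -169$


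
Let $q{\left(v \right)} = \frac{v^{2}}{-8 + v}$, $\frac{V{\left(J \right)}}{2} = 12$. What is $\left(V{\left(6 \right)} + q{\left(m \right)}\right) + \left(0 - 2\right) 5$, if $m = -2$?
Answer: $\frac{68}{5} \approx 13.6$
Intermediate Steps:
$V{\left(J \right)} = 24$ ($V{\left(J \right)} = 2 \cdot 12 = 24$)
$q{\left(v \right)} = \frac{v^{2}}{-8 + v}$
$\left(V{\left(6 \right)} + q{\left(m \right)}\right) + \left(0 - 2\right) 5 = \left(24 + \frac{\left(-2\right)^{2}}{-8 - 2}\right) + \left(0 - 2\right) 5 = \left(24 + \frac{4}{-10}\right) - 10 = \left(24 + 4 \left(- \frac{1}{10}\right)\right) - 10 = \left(24 - \frac{2}{5}\right) - 10 = \frac{118}{5} - 10 = \frac{68}{5}$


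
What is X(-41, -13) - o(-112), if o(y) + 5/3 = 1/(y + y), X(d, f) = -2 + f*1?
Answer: -8957/672 ≈ -13.329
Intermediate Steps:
X(d, f) = -2 + f
o(y) = -5/3 + 1/(2*y) (o(y) = -5/3 + 1/(y + y) = -5/3 + 1/(2*y))
X(-41, -13) - o(-112) = (-2 - 13) - (3 - 10*(-112))/(6*(-112)) = -15 - (-1)*(3 + 1120)/(6*112) = -15 - (-1)*1123/(6*112) = -15 - 1*(-1123/672) = -15 + 1123/672 = -8957/672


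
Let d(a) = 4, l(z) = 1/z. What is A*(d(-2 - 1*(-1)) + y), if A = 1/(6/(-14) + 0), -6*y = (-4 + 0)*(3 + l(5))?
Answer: -644/45 ≈ -14.311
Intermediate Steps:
y = 32/15 (y = -(-4 + 0)*(3 + 1/5)/6 = -(-2)*(3 + ⅕)/3 = -(-2)*16/(3*5) = -⅙*(-64/5) = 32/15 ≈ 2.1333)
A = -7/3 (A = 1/(6*(-1/14) + 0) = 1/(-3/7 + 0) = 1/(-3/7) = -7/3 ≈ -2.3333)
A*(d(-2 - 1*(-1)) + y) = -7*(4 + 32/15)/3 = -7/3*92/15 = -644/45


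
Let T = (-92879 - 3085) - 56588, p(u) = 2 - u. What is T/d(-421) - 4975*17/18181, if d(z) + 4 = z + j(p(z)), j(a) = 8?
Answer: 2738280137/7581477 ≈ 361.18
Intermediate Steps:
d(z) = 4 + z (d(z) = -4 + (z + 8) = -4 + (8 + z) = 4 + z)
T = -152552 (T = -95964 - 56588 = -152552)
T/d(-421) - 4975*17/18181 = -152552/(4 - 421) - 4975*17/18181 = -152552/(-417) - 84575*1/18181 = -152552*(-1/417) - 84575/18181 = 152552/417 - 84575/18181 = 2738280137/7581477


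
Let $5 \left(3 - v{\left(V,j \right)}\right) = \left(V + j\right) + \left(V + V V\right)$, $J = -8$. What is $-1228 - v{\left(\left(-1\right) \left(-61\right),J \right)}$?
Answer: $-464$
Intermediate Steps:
$v{\left(V,j \right)} = 3 - \frac{2 V}{5} - \frac{j}{5} - \frac{V^{2}}{5}$ ($v{\left(V,j \right)} = 3 - \frac{\left(V + j\right) + \left(V + V V\right)}{5} = 3 - \frac{\left(V + j\right) + \left(V + V^{2}\right)}{5} = 3 - \frac{j + V^{2} + 2 V}{5} = 3 - \left(\frac{j}{5} + \frac{V^{2}}{5} + \frac{2 V}{5}\right) = 3 - \frac{2 V}{5} - \frac{j}{5} - \frac{V^{2}}{5}$)
$-1228 - v{\left(\left(-1\right) \left(-61\right),J \right)} = -1228 - \left(3 - \frac{2 \left(\left(-1\right) \left(-61\right)\right)}{5} - - \frac{8}{5} - \frac{\left(\left(-1\right) \left(-61\right)\right)^{2}}{5}\right) = -1228 - \left(3 - \frac{122}{5} + \frac{8}{5} - \frac{61^{2}}{5}\right) = -1228 - \left(3 - \frac{122}{5} + \frac{8}{5} - \frac{3721}{5}\right) = -1228 - -764 = -1228 + 764 = -464$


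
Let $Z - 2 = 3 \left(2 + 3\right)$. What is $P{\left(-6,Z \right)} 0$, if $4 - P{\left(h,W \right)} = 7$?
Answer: $0$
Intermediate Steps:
$Z = 17$ ($Z = 2 + 3 \left(2 + 3\right) = 2 + 3 \cdot 5 = 2 + 15 = 17$)
$P{\left(h,W \right)} = -3$ ($P{\left(h,W \right)} = 4 - 7 = -3$)
$P{\left(-6,Z \right)} 0 = \left(-3\right) 0 = 0$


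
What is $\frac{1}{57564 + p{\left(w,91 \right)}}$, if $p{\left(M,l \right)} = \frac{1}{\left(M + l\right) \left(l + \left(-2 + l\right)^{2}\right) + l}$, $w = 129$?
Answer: $\frac{1762731}{101469847285} \approx 1.7372 \cdot 10^{-5}$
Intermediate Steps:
$p{\left(M,l \right)} = \frac{1}{l + \left(M + l\right) \left(l + \left(-2 + l\right)^{2}\right)}$
$\frac{1}{57564 + p{\left(w,91 \right)}} = \frac{1}{57564 + \frac{1}{91 + 91^{2} + 129 \cdot 91 + 129 \left(-2 + 91\right)^{2} + 91 \left(-2 + 91\right)^{2}}} = \frac{1}{57564 + \frac{1}{91 + 8281 + 11739 + 129 \cdot 89^{2} + 91 \cdot 89^{2}}} = \frac{1}{57564 + \frac{1}{91 + 8281 + 11739 + 129 \cdot 7921 + 91 \cdot 7921}} = \frac{1}{57564 + \frac{1}{91 + 8281 + 11739 + 1021809 + 720811}} = \frac{1}{57564 + \frac{1}{1762731}} = \frac{1}{\frac{101469847285}{1762731}} = \frac{1762731}{101469847285}$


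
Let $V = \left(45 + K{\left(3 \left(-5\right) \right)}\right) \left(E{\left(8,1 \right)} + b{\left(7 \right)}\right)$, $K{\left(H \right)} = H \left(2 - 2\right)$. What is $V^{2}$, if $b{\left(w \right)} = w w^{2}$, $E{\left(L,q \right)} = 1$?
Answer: $239630400$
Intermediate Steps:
$K{\left(H \right)} = 0$ ($K{\left(H \right)} = H 0 = 0$)
$b{\left(w \right)} = w^{3}$
$V = 15480$ ($V = \left(45 + 0\right) \left(1 + 7^{3}\right) = 45 \left(1 + 343\right) = 45 \cdot 344 = 15480$)
$V^{2} = 15480^{2} = 239630400$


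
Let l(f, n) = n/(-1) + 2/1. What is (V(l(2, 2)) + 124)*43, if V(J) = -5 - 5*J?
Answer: 5117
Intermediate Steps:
l(f, n) = 2 - n (l(f, n) = n*(-1) + 2*1 = -n + 2 = 2 - n)
(V(l(2, 2)) + 124)*43 = ((-5 - 5*(2 - 1*2)) + 124)*43 = ((-5 - 5*(2 - 2)) + 124)*43 = ((-5 - 5*0) + 124)*43 = ((-5 + 0) + 124)*43 = (-5 + 124)*43 = 119*43 = 5117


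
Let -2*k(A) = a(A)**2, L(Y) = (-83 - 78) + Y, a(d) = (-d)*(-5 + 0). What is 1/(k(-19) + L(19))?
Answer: -2/9309 ≈ -0.00021485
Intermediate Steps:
a(d) = 5*d (a(d) = -d*(-5) = 5*d)
L(Y) = -161 + Y
k(A) = -25*A**2/2
1/(k(-19) + L(19)) = 1/(-25/2*(-19)**2 + (-161 + 19)) = 1/(-25/2*361 - 142) = 1/(-9025/2 - 142) = 1/(-9309/2) = -2/9309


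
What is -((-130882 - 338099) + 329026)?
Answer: 139955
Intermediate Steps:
-((-130882 - 338099) + 329026) = -(-468981 + 329026) = -1*(-139955) = 139955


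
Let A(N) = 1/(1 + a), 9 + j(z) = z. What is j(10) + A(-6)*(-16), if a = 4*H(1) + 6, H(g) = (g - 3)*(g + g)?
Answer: 25/9 ≈ 2.7778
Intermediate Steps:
j(z) = -9 + z
H(g) = 2*g*(-3 + g) (H(g) = (-3 + g)*(2*g) = 2*g*(-3 + g))
a = -10 (a = 4*(2*1*(-3 + 1)) + 6 = 4*(2*1*(-2)) + 6 = 4*(-4) + 6 = -16 + 6 = -10)
A(N) = -⅑ (A(N) = 1/(1 - 10) = 1/(-9) = -⅑)
j(10) + A(-6)*(-16) = (-9 + 10) - ⅑*(-16) = 1 + 16/9 = 25/9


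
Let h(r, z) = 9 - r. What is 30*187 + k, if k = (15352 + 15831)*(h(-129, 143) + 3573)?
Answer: 115725723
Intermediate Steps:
k = 115720113 (k = (15352 + 15831)*((9 - 1*(-129)) + 3573) = 31183*((9 + 129) + 3573) = 31183*(138 + 3573) = 31183*3711 = 115720113)
30*187 + k = 30*187 + 115720113 = 5610 + 115720113 = 115725723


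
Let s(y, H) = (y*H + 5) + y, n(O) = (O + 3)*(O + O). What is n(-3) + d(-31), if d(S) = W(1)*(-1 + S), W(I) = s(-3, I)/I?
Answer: 32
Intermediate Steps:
n(O) = 2*O*(3 + O) (n(O) = (3 + O)*(2*O) = 2*O*(3 + O))
s(y, H) = 5 + y + H*y (s(y, H) = (H*y + 5) + y = (5 + H*y) + y = 5 + y + H*y)
W(I) = (2 - 3*I)/I (W(I) = (5 - 3 + I*(-3))/I = (5 - 3 - 3*I)/I = (2 - 3*I)/I)
d(S) = 1 - S (d(S) = (-3 + 2/1)*(-1 + S) = (-3 + 2*1)*(-1 + S) = (-3 + 2)*(-1 + S) = -(-1 + S) = 1 - S)
n(-3) + d(-31) = 2*(-3)*(3 - 3) + (1 - 1*(-31)) = 2*(-3)*0 + (1 + 31) = 0 + 32 = 32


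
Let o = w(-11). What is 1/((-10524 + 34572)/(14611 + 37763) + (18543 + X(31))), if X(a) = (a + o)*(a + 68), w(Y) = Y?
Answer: 8729/179149275 ≈ 4.8725e-5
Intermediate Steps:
o = -11
X(a) = (-11 + a)*(68 + a) (X(a) = (a - 11)*(a + 68) = (-11 + a)*(68 + a))
1/((-10524 + 34572)/(14611 + 37763) + (18543 + X(31))) = 1/((-10524 + 34572)/(14611 + 37763) + (18543 + (-748 + 31² + 57*31))) = 1/(24048/52374 + (18543 + (-748 + 961 + 1767))) = 1/(24048*(1/52374) + (18543 + 1980)) = 1/(4008/8729 + 20523) = 1/(179149275/8729) = 8729/179149275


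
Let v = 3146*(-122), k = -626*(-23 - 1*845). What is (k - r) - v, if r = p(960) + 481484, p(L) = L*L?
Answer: -475904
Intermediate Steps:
p(L) = L²
r = 1403084 (r = 960² + 481484 = 921600 + 481484 = 1403084)
k = 543368 (k = -626*(-23 - 845) = -626*(-868) = 543368)
v = -383812
(k - r) - v = (543368 - 1*1403084) - 1*(-383812) = (543368 - 1403084) + 383812 = -859716 + 383812 = -475904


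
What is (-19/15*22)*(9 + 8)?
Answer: -7106/15 ≈ -473.73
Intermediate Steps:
(-19/15*22)*(9 + 8) = (-19*1/15*22)*17 = -19/15*22*17 = -418/15*17 = -7106/15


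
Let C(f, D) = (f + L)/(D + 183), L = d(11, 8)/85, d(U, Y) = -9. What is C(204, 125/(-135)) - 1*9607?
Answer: -4013913083/417860 ≈ -9605.9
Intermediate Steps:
L = -9/85 ≈ -0.10588
C(f, D) = (-9/85 + f)/(183 + D) (C(f, D) = (f - 9/85)/(D + 183) = (-9/85 + f)/(183 + D))
C(204, 125/(-135)) - 1*9607 = (-9/85 + 204)/(183 + 125/(-135)) - 1*9607 = (17331/85)/(183 + 125*(-1/135)) - 9607 = (17331/85)/(183 - 25/27) - 9607 = (17331/85)/(4916/27) - 9607 = (27/4916)*(17331/85) - 9607 = 467937/417860 - 9607 = -4013913083/417860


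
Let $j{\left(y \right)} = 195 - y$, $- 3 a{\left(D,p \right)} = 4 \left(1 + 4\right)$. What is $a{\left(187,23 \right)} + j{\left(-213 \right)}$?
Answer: $\frac{1204}{3} \approx 401.33$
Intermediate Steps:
$a{\left(D,p \right)} = - \frac{20}{3}$ ($a{\left(D,p \right)} = - \frac{4 \left(1 + 4\right)}{3} = - \frac{4 \cdot 5}{3} = \left(- \frac{1}{3}\right) 20 = - \frac{20}{3}$)
$a{\left(187,23 \right)} + j{\left(-213 \right)} = - \frac{20}{3} + \left(195 - -213\right) = - \frac{20}{3} + \left(195 + 213\right) = - \frac{20}{3} + 408 = \frac{1204}{3}$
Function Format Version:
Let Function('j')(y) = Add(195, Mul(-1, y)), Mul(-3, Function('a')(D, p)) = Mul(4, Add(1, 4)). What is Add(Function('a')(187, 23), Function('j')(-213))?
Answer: Rational(1204, 3) ≈ 401.33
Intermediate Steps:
Function('a')(D, p) = Rational(-20, 3) (Function('a')(D, p) = Mul(Rational(-1, 3), Mul(4, Add(1, 4))) = Mul(Rational(-1, 3), Mul(4, 5)) = Mul(Rational(-1, 3), 20) = Rational(-20, 3))
Add(Function('a')(187, 23), Function('j')(-213)) = Add(Rational(-20, 3), Add(195, Mul(-1, -213))) = Add(Rational(-20, 3), Add(195, 213)) = Add(Rational(-20, 3), 408) = Rational(1204, 3)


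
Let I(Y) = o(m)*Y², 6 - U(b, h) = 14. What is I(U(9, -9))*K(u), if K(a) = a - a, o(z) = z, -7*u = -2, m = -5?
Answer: 0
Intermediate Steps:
u = 2/7 (u = -⅐*(-2) = 2/7 ≈ 0.28571)
U(b, h) = -8 (U(b, h) = 6 - 1*14 = 6 - 14 = -8)
K(a) = 0 (K(a) = a - a = 0)
I(Y) = -5*Y²
I(U(9, -9))*K(u) = -5*(-8)²*0 = -5*64*0 = -320*0 = 0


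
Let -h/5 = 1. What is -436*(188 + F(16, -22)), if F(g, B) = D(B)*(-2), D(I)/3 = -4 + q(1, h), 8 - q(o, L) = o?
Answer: -74120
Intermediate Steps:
h = -5 (h = -5*1 = -5)
q(o, L) = 8 - o
D(I) = 9 (D(I) = 3*(-4 + (8 - 1*1)) = 3*(-4 + (8 - 1)) = 3*(-4 + 7) = 3*3 = 9)
F(g, B) = -18 (F(g, B) = 9*(-2) = -18)
-436*(188 + F(16, -22)) = -436*(188 - 18) = -436*170 = -74120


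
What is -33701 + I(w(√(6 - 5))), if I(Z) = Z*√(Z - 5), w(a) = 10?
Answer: -33701 + 10*√5 ≈ -33679.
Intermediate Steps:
I(Z) = Z*√(-5 + Z)
-33701 + I(w(√(6 - 5))) = -33701 + 10*√(-5 + 10) = -33701 + 10*√5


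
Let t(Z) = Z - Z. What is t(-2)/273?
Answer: 0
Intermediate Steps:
t(Z) = 0
t(-2)/273 = 0/273 = 0*(1/273) = 0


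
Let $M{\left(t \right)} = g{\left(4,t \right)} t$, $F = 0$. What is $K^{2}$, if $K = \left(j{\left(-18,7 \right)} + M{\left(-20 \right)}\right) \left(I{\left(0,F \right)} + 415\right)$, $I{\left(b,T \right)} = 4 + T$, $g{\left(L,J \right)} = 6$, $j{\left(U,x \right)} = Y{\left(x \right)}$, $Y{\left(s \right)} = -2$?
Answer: $2613049924$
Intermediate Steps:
$j{\left(U,x \right)} = -2$
$M{\left(t \right)} = 6 t$
$K = -51118$ ($K = \left(-2 + 6 \left(-20\right)\right) \left(\left(4 + 0\right) + 415\right) = \left(-2 - 120\right) \left(4 + 415\right) = \left(-122\right) 419 = -51118$)
$K^{2} = \left(-51118\right)^{2} = 2613049924$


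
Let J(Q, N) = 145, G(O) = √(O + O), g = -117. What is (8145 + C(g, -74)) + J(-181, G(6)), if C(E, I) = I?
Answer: 8216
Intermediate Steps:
G(O) = √2*√O (G(O) = √(2*O) = √2*√O)
(8145 + C(g, -74)) + J(-181, G(6)) = (8145 - 74) + 145 = 8071 + 145 = 8216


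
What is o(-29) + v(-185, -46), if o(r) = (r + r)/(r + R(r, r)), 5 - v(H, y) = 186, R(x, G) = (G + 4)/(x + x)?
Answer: -296553/1657 ≈ -178.97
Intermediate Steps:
R(x, G) = (4 + G)/(2*x) (R(x, G) = (4 + G)/((2*x)) = (4 + G)*(1/(2*x)) = (4 + G)/(2*x))
v(H, y) = -181 (v(H, y) = 5 - 1*186 = 5 - 186 = -181)
o(r) = 2*r/(r + (4 + r)/(2*r)) (o(r) = (r + r)/(r + (4 + r)/(2*r)) = (2*r)/(r + (4 + r)/(2*r)) = 2*r/(r + (4 + r)/(2*r)))
o(-29) + v(-185, -46) = 4*(-29)**2/(4 - 29 + 2*(-29)**2) - 181 = 4*841/(4 - 29 + 2*841) - 181 = 4*841/(4 - 29 + 1682) - 181 = 4*841/1657 - 181 = 4*841*(1/1657) - 181 = 3364/1657 - 181 = -296553/1657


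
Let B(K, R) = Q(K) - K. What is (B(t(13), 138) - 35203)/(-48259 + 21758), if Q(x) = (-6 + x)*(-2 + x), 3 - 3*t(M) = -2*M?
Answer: 316661/238509 ≈ 1.3277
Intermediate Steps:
t(M) = 1 + 2*M/3 (t(M) = 1 - (-2)*M/3 = 1 + 2*M/3)
B(K, R) = 12 + K² - 9*K (B(K, R) = (12 + K² - 8*K) - K = 12 + K² - 9*K)
(B(t(13), 138) - 35203)/(-48259 + 21758) = ((12 + (1 + (⅔)*13)² - 9*(1 + (⅔)*13)) - 35203)/(-48259 + 21758) = ((12 + (1 + 26/3)² - 9*(1 + 26/3)) - 35203)/(-26501) = ((12 + (29/3)² - 9*29/3) - 35203)*(-1/26501) = ((12 + 841/9 - 87) - 35203)*(-1/26501) = (166/9 - 35203)*(-1/26501) = -316661/9*(-1/26501) = 316661/238509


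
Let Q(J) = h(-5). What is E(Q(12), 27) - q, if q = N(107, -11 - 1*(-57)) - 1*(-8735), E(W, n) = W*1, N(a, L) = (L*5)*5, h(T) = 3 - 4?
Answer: -9886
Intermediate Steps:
h(T) = -1
Q(J) = -1
N(a, L) = 25*L (N(a, L) = (5*L)*5 = 25*L)
E(W, n) = W
q = 9885 (q = 25*(-11 - 1*(-57)) - 1*(-8735) = 25*(-11 + 57) + 8735 = 25*46 + 8735 = 1150 + 8735 = 9885)
E(Q(12), 27) - q = -1 - 1*9885 = -1 - 9885 = -9886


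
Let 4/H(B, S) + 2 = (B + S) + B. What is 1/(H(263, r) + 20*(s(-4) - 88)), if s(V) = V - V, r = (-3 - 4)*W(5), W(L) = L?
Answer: -489/860636 ≈ -0.00056818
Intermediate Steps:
r = -35 (r = (-3 - 4)*5 = -7*5 = -35)
s(V) = 0
H(B, S) = 4/(-2 + S + 2*B) (H(B, S) = 4/(-2 + ((B + S) + B)) = 4/(-2 + (S + 2*B)) = 4/(-2 + S + 2*B))
1/(H(263, r) + 20*(s(-4) - 88)) = 1/(4/(-2 - 35 + 2*263) + 20*(0 - 88)) = 1/(4/(-2 - 35 + 526) + 20*(-88)) = 1/(4/489 - 1760) = 1/(-860636/489) = -489/860636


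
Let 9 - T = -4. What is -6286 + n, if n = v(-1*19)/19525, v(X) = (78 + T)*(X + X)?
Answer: -122737608/19525 ≈ -6286.2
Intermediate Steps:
T = 13 (T = 9 - 1*(-4) = 9 + 4 = 13)
v(X) = 182*X (v(X) = (78 + 13)*(X + X) = 91*(2*X) = 182*X)
n = -3458/19525 (n = (182*(-1*19))/19525 = (182*(-19))*(1/19525) = -3458*1/19525 = -3458/19525 ≈ -0.17711)
-6286 + n = -6286 - 3458/19525 = -122737608/19525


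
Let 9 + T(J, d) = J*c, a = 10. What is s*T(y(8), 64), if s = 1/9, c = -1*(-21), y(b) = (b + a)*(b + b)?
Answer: 671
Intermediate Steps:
y(b) = 2*b*(10 + b) (y(b) = (b + 10)*(b + b) = (10 + b)*(2*b) = 2*b*(10 + b))
c = 21
T(J, d) = -9 + 21*J (T(J, d) = -9 + J*21 = -9 + 21*J)
s = 1/9 ≈ 0.11111
s*T(y(8), 64) = (-9 + 21*(2*8*(10 + 8)))/9 = (-9 + 21*(2*8*18))/9 = (-9 + 21*288)/9 = (-9 + 6048)/9 = (1/9)*6039 = 671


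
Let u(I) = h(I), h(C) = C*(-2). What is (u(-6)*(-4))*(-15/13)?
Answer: 720/13 ≈ 55.385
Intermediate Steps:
h(C) = -2*C
u(I) = -2*I
(u(-6)*(-4))*(-15/13) = (-2*(-6)*(-4))*(-15/13) = (12*(-4))*(-15*1/13) = -48*(-15/13) = 720/13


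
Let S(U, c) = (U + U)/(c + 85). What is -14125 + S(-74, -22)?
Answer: -890023/63 ≈ -14127.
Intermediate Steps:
S(U, c) = 2*U/(85 + c) (S(U, c) = (2*U)/(85 + c) = 2*U/(85 + c))
-14125 + S(-74, -22) = -14125 + 2*(-74)/(85 - 22) = -14125 + 2*(-74)/63 = -14125 + 2*(-74)*(1/63) = -14125 - 148/63 = -890023/63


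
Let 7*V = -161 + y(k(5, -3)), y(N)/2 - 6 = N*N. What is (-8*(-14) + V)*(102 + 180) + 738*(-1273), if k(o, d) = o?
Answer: -6383148/7 ≈ -9.1188e+5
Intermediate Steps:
y(N) = 12 + 2*N**2 (y(N) = 12 + 2*(N*N) = 12 + 2*N**2)
V = -99/7 (V = (-161 + (12 + 2*5**2))/7 = (-161 + (12 + 2*25))/7 = (-161 + (12 + 50))/7 = (-161 + 62)/7 = (1/7)*(-99) = -99/7 ≈ -14.143)
(-8*(-14) + V)*(102 + 180) + 738*(-1273) = (-8*(-14) - 99/7)*(102 + 180) + 738*(-1273) = (112 - 99/7)*282 - 939474 = (685/7)*282 - 939474 = 193170/7 - 939474 = -6383148/7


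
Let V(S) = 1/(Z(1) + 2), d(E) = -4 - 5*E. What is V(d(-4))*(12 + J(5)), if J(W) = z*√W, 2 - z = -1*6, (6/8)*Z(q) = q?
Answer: 18/5 + 12*√5/5 ≈ 8.9666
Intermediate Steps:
Z(q) = 4*q/3
z = 8 (z = 2 - (-1)*6 = 2 - 1*(-6) = 2 + 6 = 8)
V(S) = 3/10 (V(S) = 1/((4/3)*1 + 2) = 1/(4/3 + 2) = 1/(10/3) = 3/10)
J(W) = 8*√W
V(d(-4))*(12 + J(5)) = 3*(12 + 8*√5)/10 = 18/5 + 12*√5/5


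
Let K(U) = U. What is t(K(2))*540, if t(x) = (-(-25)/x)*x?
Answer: 13500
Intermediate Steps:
t(x) = 25 (t(x) = (25/x)*x = 25)
t(K(2))*540 = 25*540 = 13500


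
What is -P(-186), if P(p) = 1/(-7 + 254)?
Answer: -1/247 ≈ -0.0040486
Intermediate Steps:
P(p) = 1/247
-P(-186) = -1*1/247 = -1/247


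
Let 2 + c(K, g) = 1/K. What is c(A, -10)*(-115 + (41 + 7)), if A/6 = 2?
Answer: 1541/12 ≈ 128.42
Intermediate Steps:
A = 12 (A = 6*2 = 12)
c(K, g) = -2 + 1/K
c(A, -10)*(-115 + (41 + 7)) = (-2 + 1/12)*(-115 + (41 + 7)) = (-2 + 1/12)*(-115 + 48) = -23/12*(-67) = 1541/12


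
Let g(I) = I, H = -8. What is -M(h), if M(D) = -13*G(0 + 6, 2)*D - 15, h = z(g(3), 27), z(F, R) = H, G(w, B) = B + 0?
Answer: -193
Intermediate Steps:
G(w, B) = B
z(F, R) = -8
h = -8
M(D) = -15 - 26*D (M(D) = -26*D - 15 = -15 - 26*D)
-M(h) = -(-15 - 26*(-8)) = -(-15 + 208) = -1*193 = -193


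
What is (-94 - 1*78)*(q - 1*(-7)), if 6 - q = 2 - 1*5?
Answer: -2752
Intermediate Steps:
q = 9 (q = 6 - (2 - 1*5) = 6 - (2 - 5) = 6 - 1*(-3) = 6 + 3 = 9)
(-94 - 1*78)*(q - 1*(-7)) = (-94 - 1*78)*(9 - 1*(-7)) = (-94 - 78)*(9 + 7) = -172*16 = -2752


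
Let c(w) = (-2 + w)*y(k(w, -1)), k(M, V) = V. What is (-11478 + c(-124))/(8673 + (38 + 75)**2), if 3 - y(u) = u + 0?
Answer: -5991/10721 ≈ -0.55881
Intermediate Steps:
y(u) = 3 - u (y(u) = 3 - (u + 0) = 3 - u)
c(w) = -8 + 4*w (c(w) = (-2 + w)*(3 - 1*(-1)) = (-2 + w)*(3 + 1) = (-2 + w)*4 = -8 + 4*w)
(-11478 + c(-124))/(8673 + (38 + 75)**2) = (-11478 + (-8 + 4*(-124)))/(8673 + (38 + 75)**2) = (-11478 + (-8 - 496))/(8673 + 113**2) = (-11478 - 504)/(8673 + 12769) = -11982/21442 = -11982*1/21442 = -5991/10721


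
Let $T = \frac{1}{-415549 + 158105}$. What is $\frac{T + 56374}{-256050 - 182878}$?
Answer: $- \frac{2073306865}{16142768576} \approx -0.12844$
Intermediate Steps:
$T = - \frac{1}{257444}$ ($T = \frac{1}{-257444} = - \frac{1}{257444} \approx -3.8843 \cdot 10^{-6}$)
$\frac{T + 56374}{-256050 - 182878} = \frac{- \frac{1}{257444} + 56374}{-256050 - 182878} = \frac{14513148055}{257444 \left(-256050 - 182878\right)} = \frac{14513148055}{257444 \left(-438928\right)} = \frac{14513148055}{257444} \left(- \frac{1}{438928}\right) = - \frac{2073306865}{16142768576}$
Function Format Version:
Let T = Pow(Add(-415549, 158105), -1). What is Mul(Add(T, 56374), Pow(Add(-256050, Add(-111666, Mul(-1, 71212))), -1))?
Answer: Rational(-2073306865, 16142768576) ≈ -0.12844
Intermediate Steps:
T = Rational(-1, 257444) (T = Pow(-257444, -1) = Rational(-1, 257444) ≈ -3.8843e-6)
Mul(Add(T, 56374), Pow(Add(-256050, Add(-111666, Mul(-1, 71212))), -1)) = Mul(Add(Rational(-1, 257444), 56374), Pow(Add(-256050, Add(-111666, Mul(-1, 71212))), -1)) = Mul(Rational(14513148055, 257444), Pow(Add(-256050, Add(-111666, -71212)), -1)) = Mul(Rational(14513148055, 257444), Pow(Add(-256050, -182878), -1)) = Mul(Rational(14513148055, 257444), Pow(-438928, -1)) = Mul(Rational(14513148055, 257444), Rational(-1, 438928)) = Rational(-2073306865, 16142768576)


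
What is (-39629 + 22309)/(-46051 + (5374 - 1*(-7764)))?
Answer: 17320/32913 ≈ 0.52624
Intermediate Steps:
(-39629 + 22309)/(-46051 + (5374 - 1*(-7764))) = -17320/(-46051 + (5374 + 7764)) = -17320/(-46051 + 13138) = -17320/(-32913) = -17320*(-1/32913) = 17320/32913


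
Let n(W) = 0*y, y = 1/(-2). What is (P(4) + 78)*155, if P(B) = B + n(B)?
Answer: 12710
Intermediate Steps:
y = -1/2 (y = 1*(-1/2) = -1/2 ≈ -0.50000)
n(W) = 0 (n(W) = 0*(-1/2) = 0)
P(B) = B (P(B) = B + 0 = B)
(P(4) + 78)*155 = (4 + 78)*155 = 82*155 = 12710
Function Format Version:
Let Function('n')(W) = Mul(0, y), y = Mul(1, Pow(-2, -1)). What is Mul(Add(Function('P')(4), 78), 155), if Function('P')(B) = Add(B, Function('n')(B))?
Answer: 12710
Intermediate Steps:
y = Rational(-1, 2) (y = Mul(1, Rational(-1, 2)) = Rational(-1, 2) ≈ -0.50000)
Function('n')(W) = 0 (Function('n')(W) = Mul(0, Rational(-1, 2)) = 0)
Function('P')(B) = B (Function('P')(B) = Add(B, 0) = B)
Mul(Add(Function('P')(4), 78), 155) = Mul(Add(4, 78), 155) = Mul(82, 155) = 12710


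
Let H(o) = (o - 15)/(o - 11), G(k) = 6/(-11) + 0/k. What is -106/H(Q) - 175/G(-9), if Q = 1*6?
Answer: 4715/18 ≈ 261.94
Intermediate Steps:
G(k) = -6/11 (G(k) = 6*(-1/11) + 0 = -6/11 + 0 = -6/11)
Q = 6
H(o) = (-15 + o)/(-11 + o)
-106/H(Q) - 175/G(-9) = -106*(-11 + 6)/(-15 + 6) - 175/(-6/11) = -106/(-9/(-5)) - 175*(-11/6) = -106/((-1/5*(-9))) + 1925/6 = -106/9/5 + 1925/6 = -106*5/9 + 1925/6 = -530/9 + 1925/6 = 4715/18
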